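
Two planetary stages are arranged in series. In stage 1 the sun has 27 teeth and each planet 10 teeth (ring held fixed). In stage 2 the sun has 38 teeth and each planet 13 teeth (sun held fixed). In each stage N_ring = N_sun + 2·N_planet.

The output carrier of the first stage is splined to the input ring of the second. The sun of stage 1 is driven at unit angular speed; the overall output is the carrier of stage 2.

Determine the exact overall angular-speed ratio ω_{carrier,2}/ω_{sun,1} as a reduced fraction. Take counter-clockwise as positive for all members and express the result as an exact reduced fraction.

Stage 1: N_ring = 27 + 2·10 = 47
Stage 1: 27(ω_s−ω_c) = −47(ω_r−ω_c),  ω_r=0, ω_s=1
Stage 1: 27(1−ω_c) = −47(0−ω_c)  ⇒  74ω_c = 27  ⇒  ω_c = 27/74
  ⇒ ω_c¹/ω_s¹ = 27/74
Stage 2: N_ring = 38 + 2·13 = 64
Stage 2: 38(ω_s−ω_c) = −64(ω_r−ω_c),  ω_s=0, ω_r=1
Stage 2: 38(0−ω_c) = −64(1−ω_c)  ⇒  102ω_c = 64  ⇒  ω_c = 32/51
  ⇒ ω_c²/ω_r² = 32/51
Coupling ω_r² = ω_c¹ ⇒ overall = 27/74 × 32/51 = 144/629

144/629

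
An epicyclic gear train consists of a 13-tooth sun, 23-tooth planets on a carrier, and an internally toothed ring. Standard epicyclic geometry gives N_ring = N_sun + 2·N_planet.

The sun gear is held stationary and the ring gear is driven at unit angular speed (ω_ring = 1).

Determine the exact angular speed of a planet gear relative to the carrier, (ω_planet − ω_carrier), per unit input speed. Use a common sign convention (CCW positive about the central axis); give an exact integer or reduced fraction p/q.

767/1656

N_ring = 13 + 2·23 = 59
13(ω_s−ω_c) = −59(ω_r−ω_c),  ω_s=0, ω_r=1
13(0−ω_c) = −59(1−ω_c)  ⇒  72ω_c = 59  ⇒  ω_c = 59/72
sun–planet: 13·(0−59/72) = −23·(ω_p−ω_c)  ⇒  ω_p−ω_c = −(13/23)·(-59/72) = 767/1656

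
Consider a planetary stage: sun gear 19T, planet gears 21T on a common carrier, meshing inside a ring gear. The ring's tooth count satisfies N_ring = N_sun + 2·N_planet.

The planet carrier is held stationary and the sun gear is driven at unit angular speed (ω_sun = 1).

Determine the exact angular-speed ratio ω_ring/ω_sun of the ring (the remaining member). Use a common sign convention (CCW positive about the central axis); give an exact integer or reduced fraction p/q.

-19/61

N_ring = 19 + 2·21 = 61
19(ω_s−ω_c) = −61(ω_r−ω_c),  ω_c=0, ω_s=1
ω_r = 0 − (19/61)(1−0) = -19/61
ω_r/ω_s = -19/61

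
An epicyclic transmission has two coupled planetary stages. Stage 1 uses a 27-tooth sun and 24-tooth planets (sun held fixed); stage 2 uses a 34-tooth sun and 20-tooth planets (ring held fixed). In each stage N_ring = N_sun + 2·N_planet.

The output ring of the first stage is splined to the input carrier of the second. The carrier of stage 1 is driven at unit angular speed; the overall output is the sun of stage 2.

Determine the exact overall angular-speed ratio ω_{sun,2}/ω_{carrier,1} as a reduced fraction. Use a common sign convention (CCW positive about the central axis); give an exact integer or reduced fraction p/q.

108/25

Stage 1: N_ring = 27 + 2·24 = 75
Stage 1: 27(ω_s−ω_c) = −75(ω_r−ω_c),  ω_s=0, ω_c=1
Stage 1: ω_r = 1 − (27/75)(0−1) = 34/25
  ⇒ ω_r¹/ω_c¹ = 34/25
Stage 2: N_ring = 34 + 2·20 = 74
Stage 2: 34(ω_s−ω_c) = −74(ω_r−ω_c),  ω_r=0, ω_c=1
Stage 2: ω_s = 1 − (74/34)(0−1) = 54/17
  ⇒ ω_s²/ω_c² = 54/17
Coupling ω_c² = ω_r¹ ⇒ overall = 34/25 × 54/17 = 108/25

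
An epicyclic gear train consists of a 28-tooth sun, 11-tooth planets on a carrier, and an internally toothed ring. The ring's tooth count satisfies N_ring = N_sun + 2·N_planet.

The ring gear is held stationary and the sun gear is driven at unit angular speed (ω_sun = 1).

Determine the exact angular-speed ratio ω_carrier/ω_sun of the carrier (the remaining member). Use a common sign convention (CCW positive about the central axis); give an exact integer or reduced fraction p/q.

N_ring = 28 + 2·11 = 50
28(ω_s−ω_c) = −50(ω_r−ω_c),  ω_r=0, ω_s=1
28(1−ω_c) = −50(0−ω_c)  ⇒  78ω_c = 28  ⇒  ω_c = 14/39
ω_c/ω_s = 14/39

14/39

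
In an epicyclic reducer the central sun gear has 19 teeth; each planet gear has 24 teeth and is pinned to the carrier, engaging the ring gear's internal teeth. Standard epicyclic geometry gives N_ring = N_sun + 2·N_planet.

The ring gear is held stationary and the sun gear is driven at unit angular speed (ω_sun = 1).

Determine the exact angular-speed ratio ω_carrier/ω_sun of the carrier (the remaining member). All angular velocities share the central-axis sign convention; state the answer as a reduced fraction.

19/86

N_ring = 19 + 2·24 = 67
19(ω_s−ω_c) = −67(ω_r−ω_c),  ω_r=0, ω_s=1
19(1−ω_c) = −67(0−ω_c)  ⇒  86ω_c = 19  ⇒  ω_c = 19/86
ω_c/ω_s = 19/86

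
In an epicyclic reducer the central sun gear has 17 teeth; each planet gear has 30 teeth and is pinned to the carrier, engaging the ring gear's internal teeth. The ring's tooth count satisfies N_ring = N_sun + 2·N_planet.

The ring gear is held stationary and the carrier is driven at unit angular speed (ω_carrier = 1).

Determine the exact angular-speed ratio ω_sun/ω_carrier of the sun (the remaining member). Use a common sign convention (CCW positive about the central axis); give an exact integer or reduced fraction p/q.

N_ring = 17 + 2·30 = 77
17(ω_s−ω_c) = −77(ω_r−ω_c),  ω_r=0, ω_c=1
ω_s = 1 − (77/17)(0−1) = 94/17
ω_s/ω_c = 94/17

94/17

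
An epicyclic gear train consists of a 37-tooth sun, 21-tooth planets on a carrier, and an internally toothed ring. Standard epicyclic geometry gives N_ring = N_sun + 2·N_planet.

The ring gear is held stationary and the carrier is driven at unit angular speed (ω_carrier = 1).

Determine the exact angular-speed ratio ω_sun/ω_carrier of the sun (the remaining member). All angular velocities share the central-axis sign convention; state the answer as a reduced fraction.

116/37

N_ring = 37 + 2·21 = 79
37(ω_s−ω_c) = −79(ω_r−ω_c),  ω_r=0, ω_c=1
ω_s = 1 − (79/37)(0−1) = 116/37
ω_s/ω_c = 116/37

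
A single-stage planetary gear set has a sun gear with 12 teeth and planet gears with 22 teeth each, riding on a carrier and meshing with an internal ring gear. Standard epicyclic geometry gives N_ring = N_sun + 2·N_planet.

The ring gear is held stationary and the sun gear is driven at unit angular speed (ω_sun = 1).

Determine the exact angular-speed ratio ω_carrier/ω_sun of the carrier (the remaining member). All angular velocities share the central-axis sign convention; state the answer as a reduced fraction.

3/17

N_ring = 12 + 2·22 = 56
12(ω_s−ω_c) = −56(ω_r−ω_c),  ω_r=0, ω_s=1
12(1−ω_c) = −56(0−ω_c)  ⇒  68ω_c = 12  ⇒  ω_c = 3/17
ω_c/ω_s = 3/17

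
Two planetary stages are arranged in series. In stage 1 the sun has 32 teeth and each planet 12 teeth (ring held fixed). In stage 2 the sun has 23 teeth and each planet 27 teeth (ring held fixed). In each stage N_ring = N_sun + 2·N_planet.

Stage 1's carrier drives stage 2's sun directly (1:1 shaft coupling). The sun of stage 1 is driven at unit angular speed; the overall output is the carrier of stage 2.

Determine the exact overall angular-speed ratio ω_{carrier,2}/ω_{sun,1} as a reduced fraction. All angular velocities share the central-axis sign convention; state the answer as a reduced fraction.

23/275

Stage 1: N_ring = 32 + 2·12 = 56
Stage 1: 32(ω_s−ω_c) = −56(ω_r−ω_c),  ω_r=0, ω_s=1
Stage 1: 32(1−ω_c) = −56(0−ω_c)  ⇒  88ω_c = 32  ⇒  ω_c = 4/11
  ⇒ ω_c¹/ω_s¹ = 4/11
Stage 2: N_ring = 23 + 2·27 = 77
Stage 2: 23(ω_s−ω_c) = −77(ω_r−ω_c),  ω_r=0, ω_s=1
Stage 2: 23(1−ω_c) = −77(0−ω_c)  ⇒  100ω_c = 23  ⇒  ω_c = 23/100
  ⇒ ω_c²/ω_s² = 23/100
Coupling ω_s² = ω_c¹ ⇒ overall = 4/11 × 23/100 = 23/275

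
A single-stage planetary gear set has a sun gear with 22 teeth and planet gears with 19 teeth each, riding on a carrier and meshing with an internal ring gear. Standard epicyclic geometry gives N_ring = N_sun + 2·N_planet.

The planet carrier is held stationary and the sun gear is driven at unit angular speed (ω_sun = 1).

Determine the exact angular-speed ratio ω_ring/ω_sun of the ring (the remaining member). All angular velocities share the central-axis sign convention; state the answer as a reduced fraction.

N_ring = 22 + 2·19 = 60
22(ω_s−ω_c) = −60(ω_r−ω_c),  ω_c=0, ω_s=1
ω_r = 0 − (22/60)(1−0) = -11/30
ω_r/ω_s = -11/30

-11/30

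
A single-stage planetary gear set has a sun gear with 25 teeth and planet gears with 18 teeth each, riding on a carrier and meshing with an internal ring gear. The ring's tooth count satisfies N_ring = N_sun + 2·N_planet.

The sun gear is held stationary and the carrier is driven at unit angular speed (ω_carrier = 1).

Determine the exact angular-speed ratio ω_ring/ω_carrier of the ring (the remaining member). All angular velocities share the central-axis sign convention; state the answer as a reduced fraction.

86/61

N_ring = 25 + 2·18 = 61
25(ω_s−ω_c) = −61(ω_r−ω_c),  ω_s=0, ω_c=1
ω_r = 1 − (25/61)(0−1) = 86/61
ω_r/ω_c = 86/61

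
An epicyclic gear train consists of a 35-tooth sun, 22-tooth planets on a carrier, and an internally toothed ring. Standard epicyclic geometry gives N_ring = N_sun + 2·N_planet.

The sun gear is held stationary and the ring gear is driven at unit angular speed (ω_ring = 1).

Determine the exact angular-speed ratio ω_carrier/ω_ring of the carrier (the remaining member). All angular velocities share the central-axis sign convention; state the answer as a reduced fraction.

N_ring = 35 + 2·22 = 79
35(ω_s−ω_c) = −79(ω_r−ω_c),  ω_s=0, ω_r=1
35(0−ω_c) = −79(1−ω_c)  ⇒  114ω_c = 79  ⇒  ω_c = 79/114
ω_c/ω_r = 79/114

79/114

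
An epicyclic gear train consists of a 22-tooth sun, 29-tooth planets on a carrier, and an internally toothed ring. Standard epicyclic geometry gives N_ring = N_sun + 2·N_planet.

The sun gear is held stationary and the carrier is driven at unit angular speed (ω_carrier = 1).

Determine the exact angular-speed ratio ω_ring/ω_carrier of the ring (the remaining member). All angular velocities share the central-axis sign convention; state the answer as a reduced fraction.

51/40

N_ring = 22 + 2·29 = 80
22(ω_s−ω_c) = −80(ω_r−ω_c),  ω_s=0, ω_c=1
ω_r = 1 − (22/80)(0−1) = 51/40
ω_r/ω_c = 51/40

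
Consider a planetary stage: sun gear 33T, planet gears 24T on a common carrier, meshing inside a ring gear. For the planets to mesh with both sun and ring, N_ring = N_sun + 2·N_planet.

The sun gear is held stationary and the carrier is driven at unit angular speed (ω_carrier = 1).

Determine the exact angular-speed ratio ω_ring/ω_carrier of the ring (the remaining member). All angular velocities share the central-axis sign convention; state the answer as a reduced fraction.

38/27

N_ring = 33 + 2·24 = 81
33(ω_s−ω_c) = −81(ω_r−ω_c),  ω_s=0, ω_c=1
ω_r = 1 − (33/81)(0−1) = 38/27
ω_r/ω_c = 38/27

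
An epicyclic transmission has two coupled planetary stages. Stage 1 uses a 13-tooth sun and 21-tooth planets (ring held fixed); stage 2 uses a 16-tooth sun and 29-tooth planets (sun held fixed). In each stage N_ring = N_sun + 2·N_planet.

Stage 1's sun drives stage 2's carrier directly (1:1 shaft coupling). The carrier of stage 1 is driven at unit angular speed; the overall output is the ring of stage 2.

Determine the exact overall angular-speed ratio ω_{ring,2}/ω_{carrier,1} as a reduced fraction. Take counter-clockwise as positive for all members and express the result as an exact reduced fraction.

Stage 1: N_ring = 13 + 2·21 = 55
Stage 1: 13(ω_s−ω_c) = −55(ω_r−ω_c),  ω_r=0, ω_c=1
Stage 1: ω_s = 1 − (55/13)(0−1) = 68/13
  ⇒ ω_s¹/ω_c¹ = 68/13
Stage 2: N_ring = 16 + 2·29 = 74
Stage 2: 16(ω_s−ω_c) = −74(ω_r−ω_c),  ω_s=0, ω_c=1
Stage 2: ω_r = 1 − (16/74)(0−1) = 45/37
  ⇒ ω_r²/ω_c² = 45/37
Coupling ω_c² = ω_s¹ ⇒ overall = 68/13 × 45/37 = 3060/481

3060/481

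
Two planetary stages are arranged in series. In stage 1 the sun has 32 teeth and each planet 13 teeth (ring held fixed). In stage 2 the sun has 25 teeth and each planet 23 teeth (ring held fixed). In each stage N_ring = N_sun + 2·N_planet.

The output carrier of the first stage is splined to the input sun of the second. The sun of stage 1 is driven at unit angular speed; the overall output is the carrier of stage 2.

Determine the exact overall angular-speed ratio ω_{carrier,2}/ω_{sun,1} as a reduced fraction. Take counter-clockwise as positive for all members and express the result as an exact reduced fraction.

Stage 1: N_ring = 32 + 2·13 = 58
Stage 1: 32(ω_s−ω_c) = −58(ω_r−ω_c),  ω_r=0, ω_s=1
Stage 1: 32(1−ω_c) = −58(0−ω_c)  ⇒  90ω_c = 32  ⇒  ω_c = 16/45
  ⇒ ω_c¹/ω_s¹ = 16/45
Stage 2: N_ring = 25 + 2·23 = 71
Stage 2: 25(ω_s−ω_c) = −71(ω_r−ω_c),  ω_r=0, ω_s=1
Stage 2: 25(1−ω_c) = −71(0−ω_c)  ⇒  96ω_c = 25  ⇒  ω_c = 25/96
  ⇒ ω_c²/ω_s² = 25/96
Coupling ω_s² = ω_c¹ ⇒ overall = 16/45 × 25/96 = 5/54

5/54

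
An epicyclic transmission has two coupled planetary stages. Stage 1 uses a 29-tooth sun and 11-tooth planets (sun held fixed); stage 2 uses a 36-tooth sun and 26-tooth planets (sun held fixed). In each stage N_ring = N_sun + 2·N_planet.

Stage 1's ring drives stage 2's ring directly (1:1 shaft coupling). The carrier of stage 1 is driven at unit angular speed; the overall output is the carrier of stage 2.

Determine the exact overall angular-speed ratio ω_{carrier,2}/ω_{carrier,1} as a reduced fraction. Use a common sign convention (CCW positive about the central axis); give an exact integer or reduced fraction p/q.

Stage 1: N_ring = 29 + 2·11 = 51
Stage 1: 29(ω_s−ω_c) = −51(ω_r−ω_c),  ω_s=0, ω_c=1
Stage 1: ω_r = 1 − (29/51)(0−1) = 80/51
  ⇒ ω_r¹/ω_c¹ = 80/51
Stage 2: N_ring = 36 + 2·26 = 88
Stage 2: 36(ω_s−ω_c) = −88(ω_r−ω_c),  ω_s=0, ω_r=1
Stage 2: 36(0−ω_c) = −88(1−ω_c)  ⇒  124ω_c = 88  ⇒  ω_c = 22/31
  ⇒ ω_c²/ω_r² = 22/31
Coupling ω_r² = ω_r¹ ⇒ overall = 80/51 × 22/31 = 1760/1581

1760/1581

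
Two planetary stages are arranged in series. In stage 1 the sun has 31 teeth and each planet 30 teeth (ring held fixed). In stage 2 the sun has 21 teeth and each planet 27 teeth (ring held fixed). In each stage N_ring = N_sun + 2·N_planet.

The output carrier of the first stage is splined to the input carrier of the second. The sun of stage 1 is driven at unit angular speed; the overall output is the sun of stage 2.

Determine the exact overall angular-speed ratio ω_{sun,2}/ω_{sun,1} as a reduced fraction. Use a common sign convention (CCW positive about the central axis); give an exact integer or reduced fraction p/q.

Stage 1: N_ring = 31 + 2·30 = 91
Stage 1: 31(ω_s−ω_c) = −91(ω_r−ω_c),  ω_r=0, ω_s=1
Stage 1: 31(1−ω_c) = −91(0−ω_c)  ⇒  122ω_c = 31  ⇒  ω_c = 31/122
  ⇒ ω_c¹/ω_s¹ = 31/122
Stage 2: N_ring = 21 + 2·27 = 75
Stage 2: 21(ω_s−ω_c) = −75(ω_r−ω_c),  ω_r=0, ω_c=1
Stage 2: ω_s = 1 − (75/21)(0−1) = 32/7
  ⇒ ω_s²/ω_c² = 32/7
Coupling ω_c² = ω_c¹ ⇒ overall = 31/122 × 32/7 = 496/427

496/427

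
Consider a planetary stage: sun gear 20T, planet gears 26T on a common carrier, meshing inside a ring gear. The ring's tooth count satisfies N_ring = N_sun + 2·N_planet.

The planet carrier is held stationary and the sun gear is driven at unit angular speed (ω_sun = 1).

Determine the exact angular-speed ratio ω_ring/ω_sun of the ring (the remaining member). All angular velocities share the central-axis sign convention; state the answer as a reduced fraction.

-5/18

N_ring = 20 + 2·26 = 72
20(ω_s−ω_c) = −72(ω_r−ω_c),  ω_c=0, ω_s=1
ω_r = 0 − (20/72)(1−0) = -5/18
ω_r/ω_s = -5/18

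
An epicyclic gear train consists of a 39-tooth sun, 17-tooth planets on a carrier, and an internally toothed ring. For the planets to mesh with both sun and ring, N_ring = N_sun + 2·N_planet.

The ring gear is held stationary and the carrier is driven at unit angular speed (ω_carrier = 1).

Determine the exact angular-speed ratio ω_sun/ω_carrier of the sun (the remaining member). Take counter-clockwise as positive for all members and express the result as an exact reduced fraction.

112/39

N_ring = 39 + 2·17 = 73
39(ω_s−ω_c) = −73(ω_r−ω_c),  ω_r=0, ω_c=1
ω_s = 1 − (73/39)(0−1) = 112/39
ω_s/ω_c = 112/39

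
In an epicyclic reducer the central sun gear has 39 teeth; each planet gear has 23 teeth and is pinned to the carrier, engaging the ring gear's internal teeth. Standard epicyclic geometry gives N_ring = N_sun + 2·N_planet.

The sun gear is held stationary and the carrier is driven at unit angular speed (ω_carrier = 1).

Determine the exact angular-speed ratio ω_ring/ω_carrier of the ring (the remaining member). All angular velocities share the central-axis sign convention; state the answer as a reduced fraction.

N_ring = 39 + 2·23 = 85
39(ω_s−ω_c) = −85(ω_r−ω_c),  ω_s=0, ω_c=1
ω_r = 1 − (39/85)(0−1) = 124/85
ω_r/ω_c = 124/85

124/85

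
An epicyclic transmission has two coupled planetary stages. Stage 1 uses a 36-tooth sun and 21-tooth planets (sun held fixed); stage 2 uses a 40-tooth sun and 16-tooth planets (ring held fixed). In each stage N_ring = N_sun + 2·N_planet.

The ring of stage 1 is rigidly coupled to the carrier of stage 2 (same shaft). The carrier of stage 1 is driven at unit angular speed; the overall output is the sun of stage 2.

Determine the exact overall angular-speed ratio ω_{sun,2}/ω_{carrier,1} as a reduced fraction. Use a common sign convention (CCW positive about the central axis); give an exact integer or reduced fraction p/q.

266/65

Stage 1: N_ring = 36 + 2·21 = 78
Stage 1: 36(ω_s−ω_c) = −78(ω_r−ω_c),  ω_s=0, ω_c=1
Stage 1: ω_r = 1 − (36/78)(0−1) = 19/13
  ⇒ ω_r¹/ω_c¹ = 19/13
Stage 2: N_ring = 40 + 2·16 = 72
Stage 2: 40(ω_s−ω_c) = −72(ω_r−ω_c),  ω_r=0, ω_c=1
Stage 2: ω_s = 1 − (72/40)(0−1) = 14/5
  ⇒ ω_s²/ω_c² = 14/5
Coupling ω_c² = ω_r¹ ⇒ overall = 19/13 × 14/5 = 266/65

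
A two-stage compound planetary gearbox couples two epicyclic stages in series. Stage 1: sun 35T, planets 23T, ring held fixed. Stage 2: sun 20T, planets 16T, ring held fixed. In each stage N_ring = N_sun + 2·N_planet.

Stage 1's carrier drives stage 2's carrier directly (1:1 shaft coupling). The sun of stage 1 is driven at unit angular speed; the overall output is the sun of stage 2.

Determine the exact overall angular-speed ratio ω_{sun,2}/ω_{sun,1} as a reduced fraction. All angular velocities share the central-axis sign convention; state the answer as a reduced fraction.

63/58

Stage 1: N_ring = 35 + 2·23 = 81
Stage 1: 35(ω_s−ω_c) = −81(ω_r−ω_c),  ω_r=0, ω_s=1
Stage 1: 35(1−ω_c) = −81(0−ω_c)  ⇒  116ω_c = 35  ⇒  ω_c = 35/116
  ⇒ ω_c¹/ω_s¹ = 35/116
Stage 2: N_ring = 20 + 2·16 = 52
Stage 2: 20(ω_s−ω_c) = −52(ω_r−ω_c),  ω_r=0, ω_c=1
Stage 2: ω_s = 1 − (52/20)(0−1) = 18/5
  ⇒ ω_s²/ω_c² = 18/5
Coupling ω_c² = ω_c¹ ⇒ overall = 35/116 × 18/5 = 63/58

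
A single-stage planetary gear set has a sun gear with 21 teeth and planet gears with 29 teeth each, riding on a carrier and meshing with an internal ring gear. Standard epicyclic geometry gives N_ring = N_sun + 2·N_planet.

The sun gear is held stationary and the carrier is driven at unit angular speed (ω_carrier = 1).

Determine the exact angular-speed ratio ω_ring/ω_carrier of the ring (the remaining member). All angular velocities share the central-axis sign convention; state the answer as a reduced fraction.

N_ring = 21 + 2·29 = 79
21(ω_s−ω_c) = −79(ω_r−ω_c),  ω_s=0, ω_c=1
ω_r = 1 − (21/79)(0−1) = 100/79
ω_r/ω_c = 100/79

100/79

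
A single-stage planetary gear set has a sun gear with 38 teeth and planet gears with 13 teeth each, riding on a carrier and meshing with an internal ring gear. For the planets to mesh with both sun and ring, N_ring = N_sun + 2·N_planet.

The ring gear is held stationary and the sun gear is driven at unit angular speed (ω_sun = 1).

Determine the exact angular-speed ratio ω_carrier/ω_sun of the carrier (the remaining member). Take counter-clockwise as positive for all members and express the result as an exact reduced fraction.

N_ring = 38 + 2·13 = 64
38(ω_s−ω_c) = −64(ω_r−ω_c),  ω_r=0, ω_s=1
38(1−ω_c) = −64(0−ω_c)  ⇒  102ω_c = 38  ⇒  ω_c = 19/51
ω_c/ω_s = 19/51

19/51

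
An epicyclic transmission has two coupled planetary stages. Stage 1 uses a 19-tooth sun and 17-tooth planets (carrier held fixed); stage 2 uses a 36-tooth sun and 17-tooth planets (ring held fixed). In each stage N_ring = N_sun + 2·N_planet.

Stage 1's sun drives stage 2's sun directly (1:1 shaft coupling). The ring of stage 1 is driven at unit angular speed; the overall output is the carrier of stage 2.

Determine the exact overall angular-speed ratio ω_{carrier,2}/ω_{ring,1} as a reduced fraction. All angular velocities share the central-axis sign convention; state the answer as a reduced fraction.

Stage 1: N_ring = 19 + 2·17 = 53
Stage 1: 19(ω_s−ω_c) = −53(ω_r−ω_c),  ω_c=0, ω_r=1
Stage 1: ω_s = 0 − (53/19)(1−0) = -53/19
  ⇒ ω_s¹/ω_r¹ = -53/19
Stage 2: N_ring = 36 + 2·17 = 70
Stage 2: 36(ω_s−ω_c) = −70(ω_r−ω_c),  ω_r=0, ω_s=1
Stage 2: 36(1−ω_c) = −70(0−ω_c)  ⇒  106ω_c = 36  ⇒  ω_c = 18/53
  ⇒ ω_c²/ω_s² = 18/53
Coupling ω_s² = ω_s¹ ⇒ overall = -53/19 × 18/53 = -18/19

-18/19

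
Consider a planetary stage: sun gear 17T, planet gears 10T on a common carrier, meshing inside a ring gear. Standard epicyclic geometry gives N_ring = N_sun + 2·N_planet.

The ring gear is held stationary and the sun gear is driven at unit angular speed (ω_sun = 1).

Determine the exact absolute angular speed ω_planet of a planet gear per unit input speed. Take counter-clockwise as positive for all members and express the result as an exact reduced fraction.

N_ring = 17 + 2·10 = 37
17(ω_s−ω_c) = −37(ω_r−ω_c),  ω_r=0, ω_s=1
17(1−ω_c) = −37(0−ω_c)  ⇒  54ω_c = 17  ⇒  ω_c = 17/54
sun–planet: 17·(1−17/54) = −10·(ω_p−ω_c)  ⇒  ω_p−ω_c = −(17/10)·(37/54) = -629/540
ω_p = 17/54 − 629/540 = -17/20

-17/20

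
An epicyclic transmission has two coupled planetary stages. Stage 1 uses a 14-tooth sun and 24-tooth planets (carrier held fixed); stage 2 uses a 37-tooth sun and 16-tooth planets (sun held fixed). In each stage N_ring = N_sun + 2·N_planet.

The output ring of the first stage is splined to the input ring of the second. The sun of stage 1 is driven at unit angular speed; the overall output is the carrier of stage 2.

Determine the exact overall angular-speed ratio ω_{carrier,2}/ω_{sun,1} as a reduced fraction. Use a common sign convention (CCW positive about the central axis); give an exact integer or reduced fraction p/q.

-483/3286

Stage 1: N_ring = 14 + 2·24 = 62
Stage 1: 14(ω_s−ω_c) = −62(ω_r−ω_c),  ω_c=0, ω_s=1
Stage 1: ω_r = 0 − (14/62)(1−0) = -7/31
  ⇒ ω_r¹/ω_s¹ = -7/31
Stage 2: N_ring = 37 + 2·16 = 69
Stage 2: 37(ω_s−ω_c) = −69(ω_r−ω_c),  ω_s=0, ω_r=1
Stage 2: 37(0−ω_c) = −69(1−ω_c)  ⇒  106ω_c = 69  ⇒  ω_c = 69/106
  ⇒ ω_c²/ω_r² = 69/106
Coupling ω_r² = ω_r¹ ⇒ overall = -7/31 × 69/106 = -483/3286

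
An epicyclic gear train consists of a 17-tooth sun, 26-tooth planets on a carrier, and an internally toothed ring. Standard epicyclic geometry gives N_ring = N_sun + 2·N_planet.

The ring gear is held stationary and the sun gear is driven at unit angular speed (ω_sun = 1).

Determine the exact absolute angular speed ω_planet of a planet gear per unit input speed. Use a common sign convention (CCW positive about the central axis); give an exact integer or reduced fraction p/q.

-17/52

N_ring = 17 + 2·26 = 69
17(ω_s−ω_c) = −69(ω_r−ω_c),  ω_r=0, ω_s=1
17(1−ω_c) = −69(0−ω_c)  ⇒  86ω_c = 17  ⇒  ω_c = 17/86
sun–planet: 17·(1−17/86) = −26·(ω_p−ω_c)  ⇒  ω_p−ω_c = −(17/26)·(69/86) = -1173/2236
ω_p = 17/86 − 1173/2236 = -17/52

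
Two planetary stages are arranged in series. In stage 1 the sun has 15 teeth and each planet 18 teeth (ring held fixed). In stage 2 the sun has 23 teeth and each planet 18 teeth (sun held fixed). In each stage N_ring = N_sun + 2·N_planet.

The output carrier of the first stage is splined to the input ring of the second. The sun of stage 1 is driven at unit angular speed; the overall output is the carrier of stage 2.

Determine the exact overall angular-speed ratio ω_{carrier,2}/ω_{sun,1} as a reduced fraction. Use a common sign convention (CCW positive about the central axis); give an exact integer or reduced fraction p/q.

295/1804

Stage 1: N_ring = 15 + 2·18 = 51
Stage 1: 15(ω_s−ω_c) = −51(ω_r−ω_c),  ω_r=0, ω_s=1
Stage 1: 15(1−ω_c) = −51(0−ω_c)  ⇒  66ω_c = 15  ⇒  ω_c = 5/22
  ⇒ ω_c¹/ω_s¹ = 5/22
Stage 2: N_ring = 23 + 2·18 = 59
Stage 2: 23(ω_s−ω_c) = −59(ω_r−ω_c),  ω_s=0, ω_r=1
Stage 2: 23(0−ω_c) = −59(1−ω_c)  ⇒  82ω_c = 59  ⇒  ω_c = 59/82
  ⇒ ω_c²/ω_r² = 59/82
Coupling ω_r² = ω_c¹ ⇒ overall = 5/22 × 59/82 = 295/1804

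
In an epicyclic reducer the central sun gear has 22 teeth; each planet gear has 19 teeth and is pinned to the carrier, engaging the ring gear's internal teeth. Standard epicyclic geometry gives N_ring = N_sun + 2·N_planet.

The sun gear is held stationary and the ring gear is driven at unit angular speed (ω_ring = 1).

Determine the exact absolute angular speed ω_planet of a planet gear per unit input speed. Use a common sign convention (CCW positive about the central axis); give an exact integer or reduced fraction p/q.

N_ring = 22 + 2·19 = 60
22(ω_s−ω_c) = −60(ω_r−ω_c),  ω_s=0, ω_r=1
22(0−ω_c) = −60(1−ω_c)  ⇒  82ω_c = 60  ⇒  ω_c = 30/41
sun–planet: 22·(0−30/41) = −19·(ω_p−ω_c)  ⇒  ω_p−ω_c = −(22/19)·(-30/41) = 660/779
ω_p = 30/41 + 660/779 = 30/19

30/19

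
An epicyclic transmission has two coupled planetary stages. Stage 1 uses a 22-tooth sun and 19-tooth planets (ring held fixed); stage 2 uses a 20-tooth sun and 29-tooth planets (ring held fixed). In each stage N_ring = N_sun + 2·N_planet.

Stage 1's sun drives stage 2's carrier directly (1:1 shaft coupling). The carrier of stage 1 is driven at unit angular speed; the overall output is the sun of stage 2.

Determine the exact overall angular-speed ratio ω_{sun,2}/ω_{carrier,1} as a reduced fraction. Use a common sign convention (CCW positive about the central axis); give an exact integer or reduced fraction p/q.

Stage 1: N_ring = 22 + 2·19 = 60
Stage 1: 22(ω_s−ω_c) = −60(ω_r−ω_c),  ω_r=0, ω_c=1
Stage 1: ω_s = 1 − (60/22)(0−1) = 41/11
  ⇒ ω_s¹/ω_c¹ = 41/11
Stage 2: N_ring = 20 + 2·29 = 78
Stage 2: 20(ω_s−ω_c) = −78(ω_r−ω_c),  ω_r=0, ω_c=1
Stage 2: ω_s = 1 − (78/20)(0−1) = 49/10
  ⇒ ω_s²/ω_c² = 49/10
Coupling ω_c² = ω_s¹ ⇒ overall = 41/11 × 49/10 = 2009/110

2009/110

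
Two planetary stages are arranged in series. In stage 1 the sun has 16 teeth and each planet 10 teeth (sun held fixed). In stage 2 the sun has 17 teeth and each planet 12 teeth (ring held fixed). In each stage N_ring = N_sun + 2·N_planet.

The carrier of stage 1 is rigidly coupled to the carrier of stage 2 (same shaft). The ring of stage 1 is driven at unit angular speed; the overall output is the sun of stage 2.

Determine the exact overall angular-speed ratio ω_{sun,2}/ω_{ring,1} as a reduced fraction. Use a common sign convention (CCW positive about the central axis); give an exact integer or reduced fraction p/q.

Stage 1: N_ring = 16 + 2·10 = 36
Stage 1: 16(ω_s−ω_c) = −36(ω_r−ω_c),  ω_s=0, ω_r=1
Stage 1: 16(0−ω_c) = −36(1−ω_c)  ⇒  52ω_c = 36  ⇒  ω_c = 9/13
  ⇒ ω_c¹/ω_r¹ = 9/13
Stage 2: N_ring = 17 + 2·12 = 41
Stage 2: 17(ω_s−ω_c) = −41(ω_r−ω_c),  ω_r=0, ω_c=1
Stage 2: ω_s = 1 − (41/17)(0−1) = 58/17
  ⇒ ω_s²/ω_c² = 58/17
Coupling ω_c² = ω_c¹ ⇒ overall = 9/13 × 58/17 = 522/221

522/221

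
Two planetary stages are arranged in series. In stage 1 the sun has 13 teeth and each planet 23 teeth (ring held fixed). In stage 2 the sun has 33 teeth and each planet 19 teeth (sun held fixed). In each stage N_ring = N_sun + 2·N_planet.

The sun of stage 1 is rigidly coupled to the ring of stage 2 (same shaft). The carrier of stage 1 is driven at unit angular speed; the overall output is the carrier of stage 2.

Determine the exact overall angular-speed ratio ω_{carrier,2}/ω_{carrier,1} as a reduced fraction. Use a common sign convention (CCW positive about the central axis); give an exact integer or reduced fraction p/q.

639/169

Stage 1: N_ring = 13 + 2·23 = 59
Stage 1: 13(ω_s−ω_c) = −59(ω_r−ω_c),  ω_r=0, ω_c=1
Stage 1: ω_s = 1 − (59/13)(0−1) = 72/13
  ⇒ ω_s¹/ω_c¹ = 72/13
Stage 2: N_ring = 33 + 2·19 = 71
Stage 2: 33(ω_s−ω_c) = −71(ω_r−ω_c),  ω_s=0, ω_r=1
Stage 2: 33(0−ω_c) = −71(1−ω_c)  ⇒  104ω_c = 71  ⇒  ω_c = 71/104
  ⇒ ω_c²/ω_r² = 71/104
Coupling ω_r² = ω_s¹ ⇒ overall = 72/13 × 71/104 = 639/169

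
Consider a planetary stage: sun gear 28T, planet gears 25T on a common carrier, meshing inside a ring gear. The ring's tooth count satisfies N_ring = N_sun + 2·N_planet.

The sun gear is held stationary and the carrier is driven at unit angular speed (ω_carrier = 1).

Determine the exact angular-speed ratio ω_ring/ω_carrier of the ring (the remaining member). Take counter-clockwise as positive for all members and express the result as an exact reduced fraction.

53/39

N_ring = 28 + 2·25 = 78
28(ω_s−ω_c) = −78(ω_r−ω_c),  ω_s=0, ω_c=1
ω_r = 1 − (28/78)(0−1) = 53/39
ω_r/ω_c = 53/39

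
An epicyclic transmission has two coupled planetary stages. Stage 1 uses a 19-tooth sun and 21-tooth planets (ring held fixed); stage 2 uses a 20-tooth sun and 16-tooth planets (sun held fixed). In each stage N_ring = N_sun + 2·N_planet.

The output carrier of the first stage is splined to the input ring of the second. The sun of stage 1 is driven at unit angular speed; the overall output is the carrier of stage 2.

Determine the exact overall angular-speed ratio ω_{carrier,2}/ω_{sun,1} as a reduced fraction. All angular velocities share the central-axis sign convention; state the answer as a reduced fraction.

Stage 1: N_ring = 19 + 2·21 = 61
Stage 1: 19(ω_s−ω_c) = −61(ω_r−ω_c),  ω_r=0, ω_s=1
Stage 1: 19(1−ω_c) = −61(0−ω_c)  ⇒  80ω_c = 19  ⇒  ω_c = 19/80
  ⇒ ω_c¹/ω_s¹ = 19/80
Stage 2: N_ring = 20 + 2·16 = 52
Stage 2: 20(ω_s−ω_c) = −52(ω_r−ω_c),  ω_s=0, ω_r=1
Stage 2: 20(0−ω_c) = −52(1−ω_c)  ⇒  72ω_c = 52  ⇒  ω_c = 13/18
  ⇒ ω_c²/ω_r² = 13/18
Coupling ω_r² = ω_c¹ ⇒ overall = 19/80 × 13/18 = 247/1440

247/1440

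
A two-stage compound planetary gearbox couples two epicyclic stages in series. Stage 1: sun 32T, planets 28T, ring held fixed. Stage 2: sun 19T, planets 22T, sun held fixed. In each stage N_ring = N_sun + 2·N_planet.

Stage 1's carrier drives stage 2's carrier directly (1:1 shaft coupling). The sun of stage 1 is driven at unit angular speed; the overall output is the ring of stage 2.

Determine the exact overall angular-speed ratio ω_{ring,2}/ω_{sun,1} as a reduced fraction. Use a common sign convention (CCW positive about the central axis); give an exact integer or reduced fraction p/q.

328/945

Stage 1: N_ring = 32 + 2·28 = 88
Stage 1: 32(ω_s−ω_c) = −88(ω_r−ω_c),  ω_r=0, ω_s=1
Stage 1: 32(1−ω_c) = −88(0−ω_c)  ⇒  120ω_c = 32  ⇒  ω_c = 4/15
  ⇒ ω_c¹/ω_s¹ = 4/15
Stage 2: N_ring = 19 + 2·22 = 63
Stage 2: 19(ω_s−ω_c) = −63(ω_r−ω_c),  ω_s=0, ω_c=1
Stage 2: ω_r = 1 − (19/63)(0−1) = 82/63
  ⇒ ω_r²/ω_c² = 82/63
Coupling ω_c² = ω_c¹ ⇒ overall = 4/15 × 82/63 = 328/945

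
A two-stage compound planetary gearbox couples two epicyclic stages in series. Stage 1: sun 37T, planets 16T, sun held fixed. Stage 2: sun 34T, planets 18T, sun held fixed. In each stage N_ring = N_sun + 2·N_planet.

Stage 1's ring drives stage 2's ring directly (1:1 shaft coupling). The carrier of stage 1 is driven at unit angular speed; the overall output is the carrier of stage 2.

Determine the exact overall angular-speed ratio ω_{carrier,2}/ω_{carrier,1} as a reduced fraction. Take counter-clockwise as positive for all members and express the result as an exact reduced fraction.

1855/1794

Stage 1: N_ring = 37 + 2·16 = 69
Stage 1: 37(ω_s−ω_c) = −69(ω_r−ω_c),  ω_s=0, ω_c=1
Stage 1: ω_r = 1 − (37/69)(0−1) = 106/69
  ⇒ ω_r¹/ω_c¹ = 106/69
Stage 2: N_ring = 34 + 2·18 = 70
Stage 2: 34(ω_s−ω_c) = −70(ω_r−ω_c),  ω_s=0, ω_r=1
Stage 2: 34(0−ω_c) = −70(1−ω_c)  ⇒  104ω_c = 70  ⇒  ω_c = 35/52
  ⇒ ω_c²/ω_r² = 35/52
Coupling ω_r² = ω_r¹ ⇒ overall = 106/69 × 35/52 = 1855/1794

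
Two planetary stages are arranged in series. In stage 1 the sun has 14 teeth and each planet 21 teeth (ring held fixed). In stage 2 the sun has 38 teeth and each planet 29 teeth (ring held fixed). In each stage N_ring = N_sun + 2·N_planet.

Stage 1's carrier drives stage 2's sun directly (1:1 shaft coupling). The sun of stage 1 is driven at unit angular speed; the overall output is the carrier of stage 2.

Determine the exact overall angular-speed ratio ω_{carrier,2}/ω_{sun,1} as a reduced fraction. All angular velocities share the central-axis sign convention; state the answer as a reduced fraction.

Stage 1: N_ring = 14 + 2·21 = 56
Stage 1: 14(ω_s−ω_c) = −56(ω_r−ω_c),  ω_r=0, ω_s=1
Stage 1: 14(1−ω_c) = −56(0−ω_c)  ⇒  70ω_c = 14  ⇒  ω_c = 1/5
  ⇒ ω_c¹/ω_s¹ = 1/5
Stage 2: N_ring = 38 + 2·29 = 96
Stage 2: 38(ω_s−ω_c) = −96(ω_r−ω_c),  ω_r=0, ω_s=1
Stage 2: 38(1−ω_c) = −96(0−ω_c)  ⇒  134ω_c = 38  ⇒  ω_c = 19/67
  ⇒ ω_c²/ω_s² = 19/67
Coupling ω_s² = ω_c¹ ⇒ overall = 1/5 × 19/67 = 19/335

19/335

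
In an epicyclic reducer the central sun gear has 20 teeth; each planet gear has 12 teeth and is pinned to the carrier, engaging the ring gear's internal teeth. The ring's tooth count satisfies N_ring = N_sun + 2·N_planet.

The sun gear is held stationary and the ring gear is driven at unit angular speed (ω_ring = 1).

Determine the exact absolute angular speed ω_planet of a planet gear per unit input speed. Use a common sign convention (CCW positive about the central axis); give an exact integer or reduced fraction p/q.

11/6

N_ring = 20 + 2·12 = 44
20(ω_s−ω_c) = −44(ω_r−ω_c),  ω_s=0, ω_r=1
20(0−ω_c) = −44(1−ω_c)  ⇒  64ω_c = 44  ⇒  ω_c = 11/16
sun–planet: 20·(0−11/16) = −12·(ω_p−ω_c)  ⇒  ω_p−ω_c = −(20/12)·(-11/16) = 55/48
ω_p = 11/16 + 55/48 = 11/6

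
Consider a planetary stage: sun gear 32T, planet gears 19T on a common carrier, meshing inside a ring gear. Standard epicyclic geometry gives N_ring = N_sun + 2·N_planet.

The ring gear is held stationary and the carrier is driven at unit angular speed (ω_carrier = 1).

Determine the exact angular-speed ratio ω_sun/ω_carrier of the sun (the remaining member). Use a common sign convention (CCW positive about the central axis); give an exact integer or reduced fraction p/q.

N_ring = 32 + 2·19 = 70
32(ω_s−ω_c) = −70(ω_r−ω_c),  ω_r=0, ω_c=1
ω_s = 1 − (70/32)(0−1) = 51/16
ω_s/ω_c = 51/16

51/16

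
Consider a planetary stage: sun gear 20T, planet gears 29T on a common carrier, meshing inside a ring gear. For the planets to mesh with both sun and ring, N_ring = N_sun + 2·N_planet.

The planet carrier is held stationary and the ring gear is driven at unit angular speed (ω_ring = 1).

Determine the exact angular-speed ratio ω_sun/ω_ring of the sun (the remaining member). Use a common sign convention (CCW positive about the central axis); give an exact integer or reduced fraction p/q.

N_ring = 20 + 2·29 = 78
20(ω_s−ω_c) = −78(ω_r−ω_c),  ω_c=0, ω_r=1
ω_s = 0 − (78/20)(1−0) = -39/10
ω_s/ω_r = -39/10

-39/10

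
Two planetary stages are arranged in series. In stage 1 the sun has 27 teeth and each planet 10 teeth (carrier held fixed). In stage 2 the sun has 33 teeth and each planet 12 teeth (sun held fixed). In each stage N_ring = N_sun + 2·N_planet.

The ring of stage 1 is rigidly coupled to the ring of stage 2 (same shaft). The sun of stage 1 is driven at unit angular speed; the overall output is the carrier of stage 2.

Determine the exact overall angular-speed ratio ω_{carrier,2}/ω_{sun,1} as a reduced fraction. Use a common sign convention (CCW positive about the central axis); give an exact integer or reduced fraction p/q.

-171/470

Stage 1: N_ring = 27 + 2·10 = 47
Stage 1: 27(ω_s−ω_c) = −47(ω_r−ω_c),  ω_c=0, ω_s=1
Stage 1: ω_r = 0 − (27/47)(1−0) = -27/47
  ⇒ ω_r¹/ω_s¹ = -27/47
Stage 2: N_ring = 33 + 2·12 = 57
Stage 2: 33(ω_s−ω_c) = −57(ω_r−ω_c),  ω_s=0, ω_r=1
Stage 2: 33(0−ω_c) = −57(1−ω_c)  ⇒  90ω_c = 57  ⇒  ω_c = 19/30
  ⇒ ω_c²/ω_r² = 19/30
Coupling ω_r² = ω_r¹ ⇒ overall = -27/47 × 19/30 = -171/470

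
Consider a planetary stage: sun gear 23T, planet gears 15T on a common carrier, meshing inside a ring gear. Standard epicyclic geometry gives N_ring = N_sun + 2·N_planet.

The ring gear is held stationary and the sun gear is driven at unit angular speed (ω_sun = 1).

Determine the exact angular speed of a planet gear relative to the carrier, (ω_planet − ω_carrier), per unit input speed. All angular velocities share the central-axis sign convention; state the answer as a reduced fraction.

-1219/1140

N_ring = 23 + 2·15 = 53
23(ω_s−ω_c) = −53(ω_r−ω_c),  ω_r=0, ω_s=1
23(1−ω_c) = −53(0−ω_c)  ⇒  76ω_c = 23  ⇒  ω_c = 23/76
sun–planet: 23·(1−23/76) = −15·(ω_p−ω_c)  ⇒  ω_p−ω_c = −(23/15)·(53/76) = -1219/1140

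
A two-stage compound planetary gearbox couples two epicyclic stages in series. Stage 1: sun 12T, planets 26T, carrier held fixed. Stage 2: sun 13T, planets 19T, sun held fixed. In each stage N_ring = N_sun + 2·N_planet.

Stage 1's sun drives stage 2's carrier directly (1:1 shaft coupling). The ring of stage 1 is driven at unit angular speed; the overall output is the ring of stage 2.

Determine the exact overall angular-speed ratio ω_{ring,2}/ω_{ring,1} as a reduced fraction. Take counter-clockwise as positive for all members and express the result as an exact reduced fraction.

Stage 1: N_ring = 12 + 2·26 = 64
Stage 1: 12(ω_s−ω_c) = −64(ω_r−ω_c),  ω_c=0, ω_r=1
Stage 1: ω_s = 0 − (64/12)(1−0) = -16/3
  ⇒ ω_s¹/ω_r¹ = -16/3
Stage 2: N_ring = 13 + 2·19 = 51
Stage 2: 13(ω_s−ω_c) = −51(ω_r−ω_c),  ω_s=0, ω_c=1
Stage 2: ω_r = 1 − (13/51)(0−1) = 64/51
  ⇒ ω_r²/ω_c² = 64/51
Coupling ω_c² = ω_s¹ ⇒ overall = -16/3 × 64/51 = -1024/153

-1024/153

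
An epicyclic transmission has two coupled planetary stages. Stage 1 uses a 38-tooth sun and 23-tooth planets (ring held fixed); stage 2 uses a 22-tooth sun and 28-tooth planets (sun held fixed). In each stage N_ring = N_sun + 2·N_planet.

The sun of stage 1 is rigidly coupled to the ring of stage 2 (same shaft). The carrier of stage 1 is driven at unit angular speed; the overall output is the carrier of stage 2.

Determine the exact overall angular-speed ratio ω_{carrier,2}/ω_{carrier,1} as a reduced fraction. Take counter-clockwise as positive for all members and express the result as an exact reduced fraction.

2379/950

Stage 1: N_ring = 38 + 2·23 = 84
Stage 1: 38(ω_s−ω_c) = −84(ω_r−ω_c),  ω_r=0, ω_c=1
Stage 1: ω_s = 1 − (84/38)(0−1) = 61/19
  ⇒ ω_s¹/ω_c¹ = 61/19
Stage 2: N_ring = 22 + 2·28 = 78
Stage 2: 22(ω_s−ω_c) = −78(ω_r−ω_c),  ω_s=0, ω_r=1
Stage 2: 22(0−ω_c) = −78(1−ω_c)  ⇒  100ω_c = 78  ⇒  ω_c = 39/50
  ⇒ ω_c²/ω_r² = 39/50
Coupling ω_r² = ω_s¹ ⇒ overall = 61/19 × 39/50 = 2379/950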